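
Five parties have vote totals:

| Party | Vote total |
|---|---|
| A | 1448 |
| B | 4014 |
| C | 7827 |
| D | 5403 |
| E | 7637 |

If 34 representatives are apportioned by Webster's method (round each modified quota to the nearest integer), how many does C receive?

Standard divisor 26329/34 ≈ 774.382; standard quotas: A 1.870, B 5.183, C 10.107, D 6.977, E 9.862.
Rounding to the nearest integer gives A 2, B 5, C 10, D 7, E 10 — total 34, matching the house size, so no adjustment is needed.
C receives 10.

10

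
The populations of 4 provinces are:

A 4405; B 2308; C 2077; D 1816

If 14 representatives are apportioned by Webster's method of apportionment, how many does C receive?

3

Standard divisor 10606/14 ≈ 757.571; standard quotas: A 5.815, B 3.047, C 2.742, D 2.397.
Rounding to the nearest integer gives A 6, B 3, C 3, D 2 — total 14, matching the house size, so no adjustment is needed.
C receives 3.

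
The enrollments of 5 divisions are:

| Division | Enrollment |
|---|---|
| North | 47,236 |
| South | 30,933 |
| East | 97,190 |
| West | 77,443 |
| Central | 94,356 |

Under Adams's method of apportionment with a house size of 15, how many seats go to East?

Standard divisor 347158/15 ≈ 23143.867; standard quotas: North 2.041, South 1.337, East 4.199, West 3.346, Central 4.077.
Rounding up gives 3, 2, 5, 4, 5 = 19 seats, so the divisor must be adjusted.
With modified divisor 28400: modified quotas North 1.663, South 1.089, East 3.422, West 2.727, Central 3.322.
Rounding up: North 2, South 2, East 4, West 3, Central 4 (total 15).
East receives 4.

4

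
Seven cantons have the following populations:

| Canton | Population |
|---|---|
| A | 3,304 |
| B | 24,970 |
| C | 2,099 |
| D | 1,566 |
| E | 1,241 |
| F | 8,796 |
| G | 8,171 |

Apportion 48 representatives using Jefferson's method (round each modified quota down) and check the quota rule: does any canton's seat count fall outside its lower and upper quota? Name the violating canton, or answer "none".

Standard quotas: A 3.163, B 23.901, C 2.009, D 1.499, E 1.188, F 8.419, G 7.821.
Jefferson allocation: A 3, B 25, C 2, D 1, E 1, F 8, G 8.
B has quota 23.901 (lower 23, upper 24) but receives 25 — outside the quota interval.

B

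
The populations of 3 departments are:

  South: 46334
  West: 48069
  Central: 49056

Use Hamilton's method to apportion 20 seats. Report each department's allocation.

Total 143459; standard divisor 143459/20 ≈ 7172.95.
Standard quotas: South 6.4595, West 6.7014, Central 6.8390.
Lower quotas: South 6, West 6, Central 6 (sum 18, leaving 2 seats).
Remainders in descending order: Central 0.8390, West 0.7014, South 0.4595.
The surplus seats go to Central, West.

South: 6, West: 7, Central: 7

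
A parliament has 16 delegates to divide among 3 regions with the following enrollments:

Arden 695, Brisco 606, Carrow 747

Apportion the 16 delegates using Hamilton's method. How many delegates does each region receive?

Arden=5, Brisco=5, Carrow=6

The standard divisor is 2048/16 = 128.
Standard quotas: Arden 5.430, Brisco 4.734, Carrow 5.836.
Lower quotas: Arden 5, Brisco 4, Carrow 5 (sum 14, leaving 2 seats).
Remainders in descending order: Carrow 0.836, Brisco 0.734, Arden 0.430.
The surplus seats go to Carrow, Brisco.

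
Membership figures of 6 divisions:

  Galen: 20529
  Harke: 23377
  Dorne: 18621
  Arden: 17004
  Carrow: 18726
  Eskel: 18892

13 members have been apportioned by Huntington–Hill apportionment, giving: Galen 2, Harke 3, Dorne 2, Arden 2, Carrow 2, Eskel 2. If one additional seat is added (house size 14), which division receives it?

Galen

Priority for the next seat is population ÷ (√(s·(s+1))).
Priorities: Galen 8380.929, Harke 6748.359, Dorne 7601.991, Arden 6941.854, Carrow 7644.857, Eskel 7712.627.
Highest priority: Galen.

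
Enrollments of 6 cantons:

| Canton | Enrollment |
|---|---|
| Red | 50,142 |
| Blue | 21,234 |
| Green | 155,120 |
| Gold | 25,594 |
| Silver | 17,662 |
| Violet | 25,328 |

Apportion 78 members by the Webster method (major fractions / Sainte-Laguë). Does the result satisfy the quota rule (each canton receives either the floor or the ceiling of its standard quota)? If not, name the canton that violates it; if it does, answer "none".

Green

Standard quotas: Red 13.254, Blue 5.613, Green 41.004, Gold 6.765, Silver 4.669, Violet 6.695.
Webster allocation: Red 13, Blue 6, Green 40, Gold 7, Silver 5, Violet 7.
Green has quota 41.004 (lower 41, upper 42) but receives 40 — outside the quota interval.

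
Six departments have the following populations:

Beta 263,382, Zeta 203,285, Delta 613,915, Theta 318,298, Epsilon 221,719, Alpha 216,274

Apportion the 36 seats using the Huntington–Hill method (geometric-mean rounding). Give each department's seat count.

With divisor 49365: modified quotas Beta 5.335, Zeta 4.118, Delta 12.436, Theta 6.448, Epsilon 4.491, Alpha 4.381.
Geometric-mean thresholds: Beta √(5·6)=5.477, Zeta √(4·5)=4.472, Delta √(12·13)=12.490, Theta √(6·7)=6.481, Epsilon √(4·5)=4.472, Alpha √(4·5)=4.472.
Each quota rounded against its threshold gives Beta 5, Zeta 4, Delta 12, Theta 6, Epsilon 5, Alpha 4 (total 36).

Beta: 5, Zeta: 4, Delta: 12, Theta: 6, Epsilon: 5, Alpha: 4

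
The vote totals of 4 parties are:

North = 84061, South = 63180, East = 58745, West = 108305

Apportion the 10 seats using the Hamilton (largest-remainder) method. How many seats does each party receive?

Total 314291; standard divisor 314291/10 ≈ 31429.1.
Standard quotas: North 2.6746, South 2.0102, East 1.8691, West 3.4460.
Lower quotas: North 2, South 2, East 1, West 3 (sum 8, leaving 2 seats).
Remainders in descending order: East 0.8691, North 0.6746, West 0.4460, South 0.0102.
The surplus seats go to East, North.

North: 3, South: 2, East: 2, West: 3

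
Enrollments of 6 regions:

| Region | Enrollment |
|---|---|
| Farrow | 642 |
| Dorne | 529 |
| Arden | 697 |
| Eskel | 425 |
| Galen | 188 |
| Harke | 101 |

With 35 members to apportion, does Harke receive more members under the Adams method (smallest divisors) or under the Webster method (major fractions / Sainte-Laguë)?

Adams: Farrow 8, Dorne 7, Arden 9, Eskel 6, Galen 3, Harke 2.
Webster: Farrow 9, Dorne 7, Arden 9, Eskel 6, Galen 3, Harke 1.
Harke gets 2 under Adams and 1 under Webster.

Adams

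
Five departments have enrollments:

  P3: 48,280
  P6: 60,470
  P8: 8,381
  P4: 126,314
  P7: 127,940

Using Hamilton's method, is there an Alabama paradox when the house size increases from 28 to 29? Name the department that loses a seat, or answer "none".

P8

At 28 seats: P3 4, P6 4, P8 1, P4 9, P7 10.
At 29 seats: P3 4, P6 5, P8 0, P4 10, P7 10.
P8 drops from 1 to 0.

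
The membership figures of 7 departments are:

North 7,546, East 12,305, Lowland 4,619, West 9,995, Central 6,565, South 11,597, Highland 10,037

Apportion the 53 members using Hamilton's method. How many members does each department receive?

The standard divisor is 62664/53 ≈ 1182.34.
Standard quotas: North 6.3823, East 10.4073, Lowland 3.9067, West 8.4536, Central 5.5526, South 9.8085, Highland 8.4891.
Lower quotas: North 6, East 10, Lowland 3, West 8, Central 5, South 9, Highland 8 (sum 49, leaving 4 seats).
Remainders in descending order: Lowland 0.9067, South 0.8085, Central 0.5526, Highland 0.4891, West 0.4536, East 0.4073, North 0.3823.
Largest remainders: Lowland, South, Central, Highland receive the extra seats.

North 6; East 10; Lowland 4; West 8; Central 6; South 10; Highland 9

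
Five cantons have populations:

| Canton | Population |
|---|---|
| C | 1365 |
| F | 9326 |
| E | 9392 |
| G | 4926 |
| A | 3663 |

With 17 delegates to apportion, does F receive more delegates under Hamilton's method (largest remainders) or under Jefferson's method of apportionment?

Hamilton: C 1, F 5, E 6, G 3, A 2.
Jefferson: C 0, F 6, E 6, G 3, A 2.
F gets 5 under Hamilton and 6 under Jefferson.

Jefferson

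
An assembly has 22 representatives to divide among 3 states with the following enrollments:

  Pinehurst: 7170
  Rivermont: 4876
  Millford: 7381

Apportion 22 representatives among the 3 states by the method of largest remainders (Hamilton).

The standard divisor is 19427/22 ≈ 883.045.
Standard quotas: Pinehurst 8.1196, Rivermont 5.5218, Millford 8.3586.
Lower quotas: Pinehurst 8, Rivermont 5, Millford 8 (sum 21, leaving 1 seat).
Remainders in descending order: Rivermont 0.5218, Millford 0.3586, Pinehurst 0.1196.
The surplus seat goes to Rivermont.

Pinehurst 8, Rivermont 6, Millford 8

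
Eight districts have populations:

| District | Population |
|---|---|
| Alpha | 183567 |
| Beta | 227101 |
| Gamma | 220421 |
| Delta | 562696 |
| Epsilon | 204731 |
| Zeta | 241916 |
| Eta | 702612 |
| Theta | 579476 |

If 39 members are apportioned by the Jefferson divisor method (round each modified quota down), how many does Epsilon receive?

Standard divisor 2922520/39 ≈ 74936.41; standard quotas: Alpha 2.450, Beta 3.031, Gamma 2.941, Delta 7.509, Epsilon 2.732, Zeta 3.228, Eta 9.376, Theta 7.733.
Rounding down gives 2, 3, 2, 7, 2, 3, 9, 7 = 35 seats, so the divisor must be adjusted.
With modified divisor 69300: modified quotas Alpha 2.649, Beta 3.277, Gamma 3.181, Delta 8.120, Epsilon 2.954, Zeta 3.491, Eta 10.139, Theta 8.362.
Rounding down: Alpha 2, Beta 3, Gamma 3, Delta 8, Epsilon 2, Zeta 3, Eta 10, Theta 8 (total 39).
Epsilon receives 2.

2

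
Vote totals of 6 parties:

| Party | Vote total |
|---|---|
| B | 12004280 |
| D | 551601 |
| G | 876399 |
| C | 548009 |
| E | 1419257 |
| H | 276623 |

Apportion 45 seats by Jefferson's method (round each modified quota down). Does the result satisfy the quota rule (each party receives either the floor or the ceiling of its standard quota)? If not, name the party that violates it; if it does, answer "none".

Standard quotas: B 34.459, D 1.583, G 2.516, C 1.573, E 4.074, H 0.794.
Jefferson allocation: B 37, D 1, G 2, C 1, E 4, H 0.
B has quota 34.459 (lower 34, upper 35) but receives 37 — outside the quota interval.

B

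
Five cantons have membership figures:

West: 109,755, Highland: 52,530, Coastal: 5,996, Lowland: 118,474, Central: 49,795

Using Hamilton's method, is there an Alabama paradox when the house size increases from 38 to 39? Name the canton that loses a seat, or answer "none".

Coastal

At 38 seats: West 12, Highland 6, Coastal 1, Lowland 13, Central 6.
At 39 seats: West 13, Highland 6, Coastal 0, Lowland 14, Central 6.
Coastal drops from 1 to 0.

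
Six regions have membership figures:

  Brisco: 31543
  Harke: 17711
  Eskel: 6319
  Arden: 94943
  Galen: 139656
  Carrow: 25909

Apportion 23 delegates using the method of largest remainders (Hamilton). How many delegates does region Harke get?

1

Standard divisor: 316081 ÷ 23 ≈ 13742.652.
Standard quotas: Brisco 2.2953, Harke 1.2888, Eskel 0.4598, Arden 6.9086, Galen 10.1622, Carrow 1.8853.
Lower quotas: Brisco 2, Harke 1, Eskel 0, Arden 6, Galen 10, Carrow 1 (sum 20, leaving 3 seats).
Remainders in descending order: Arden 0.9086, Carrow 0.8853, Eskel 0.4598, Brisco 0.2953, Harke 0.2888, Galen 0.1622.
The surplus seats go to Arden, Carrow, Eskel.
Harke receives 1.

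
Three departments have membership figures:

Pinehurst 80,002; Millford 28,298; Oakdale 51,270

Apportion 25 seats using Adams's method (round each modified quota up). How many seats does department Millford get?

5

Standard divisor 159570/25 ≈ 6382.8; standard quotas: Pinehurst 12.534, Millford 4.433, Oakdale 8.033.
Rounding up gives 13, 5, 9 = 27 seats, so the divisor must be adjusted.
With modified divisor 6900: modified quotas Pinehurst 11.594, Millford 4.101, Oakdale 7.430.
Rounding up: Pinehurst 12, Millford 5, Oakdale 8 (total 25).
Millford receives 5.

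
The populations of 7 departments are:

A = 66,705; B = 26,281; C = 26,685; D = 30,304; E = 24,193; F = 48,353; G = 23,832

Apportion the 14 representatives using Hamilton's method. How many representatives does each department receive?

A=4, B=1, C=2, D=2, E=1, F=3, G=1

Standard divisor: 246353 ÷ 14 ≈ 17596.643.
Standard quotas: A 3.7908, B 1.4935, C 1.5165, D 1.7221, E 1.3749, F 2.7479, G 1.3543.
Lower quotas: A 3, B 1, C 1, D 1, E 1, F 2, G 1 (sum 10, leaving 4 seats).
Remainders in descending order: A 0.7908, F 0.7479, D 0.7221, C 0.5165, B 0.4935, E 0.3749, G 0.3543.
The surplus seats go to A, F, D, C.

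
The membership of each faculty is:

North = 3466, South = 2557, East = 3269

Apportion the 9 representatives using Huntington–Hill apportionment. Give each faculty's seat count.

North=3, South=3, East=3

With divisor 1022: modified quotas North 3.391, South 2.502, East 3.199.
Geometric-mean thresholds: North √(3·4)=3.464, South √(2·3)=2.449, East √(3·4)=3.464.
Each quota rounded against its threshold gives North 3, South 3, East 3 (total 9).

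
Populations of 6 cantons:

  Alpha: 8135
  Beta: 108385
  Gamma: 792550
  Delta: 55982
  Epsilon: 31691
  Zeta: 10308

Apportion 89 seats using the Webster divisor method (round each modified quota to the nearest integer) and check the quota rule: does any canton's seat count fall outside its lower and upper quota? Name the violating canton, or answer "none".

Standard quotas: Alpha 0.719, Beta 9.579, Gamma 70.043, Delta 4.948, Epsilon 2.801, Zeta 0.911.
Webster allocation: Alpha 1, Beta 10, Gamma 69, Delta 5, Epsilon 3, Zeta 1.
Gamma has quota 70.043 (lower 70, upper 71) but receives 69 — outside the quota interval.

Gamma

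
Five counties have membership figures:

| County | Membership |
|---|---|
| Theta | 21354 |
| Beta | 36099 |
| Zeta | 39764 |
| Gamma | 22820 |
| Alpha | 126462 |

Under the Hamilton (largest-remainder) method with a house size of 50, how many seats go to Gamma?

Standard divisor: 246499 ÷ 50 ≈ 4929.98.
Standard quotas: Theta 4.3315, Beta 7.3223, Zeta 8.0658, Gamma 4.6288, Alpha 25.6516.
Lower quotas: Theta 4, Beta 7, Zeta 8, Gamma 4, Alpha 25 (sum 48, leaving 2 seats).
Remainders in descending order: Alpha 0.6516, Gamma 0.6288, Theta 0.3315, Beta 0.3223, Zeta 0.0658.
Largest remainders: Alpha, Gamma receive the extra seats.
Gamma receives 5.

5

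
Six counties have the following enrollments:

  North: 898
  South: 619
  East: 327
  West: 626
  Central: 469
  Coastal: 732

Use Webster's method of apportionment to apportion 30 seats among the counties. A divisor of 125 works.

With modified divisor 125: modified quotas North 7.184, South 4.952, East 2.616, West 5.008, Central 3.752, Coastal 5.856.
Rounding to the nearest integer: North 7, South 5, East 3, West 5, Central 4, Coastal 6 (total 30).

North 7, South 5, East 3, West 5, Central 4, Coastal 6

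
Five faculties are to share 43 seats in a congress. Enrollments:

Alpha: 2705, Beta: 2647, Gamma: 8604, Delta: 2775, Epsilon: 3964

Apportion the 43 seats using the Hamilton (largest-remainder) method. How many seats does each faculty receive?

Alpha 6; Beta 5; Gamma 18; Delta 6; Epsilon 8

Total 20695; standard divisor 20695/43 ≈ 481.279.
Standard quotas: Alpha 5.6204, Beta 5.4999, Gamma 17.8774, Delta 5.7659, Epsilon 8.2364.
Lower quotas: Alpha 5, Beta 5, Gamma 17, Delta 5, Epsilon 8 (sum 40, leaving 3 seats).
Remainders in descending order: Gamma 0.8774, Delta 0.7659, Alpha 0.6204, Beta 0.4999, Epsilon 0.2364.
The surplus seats go to Gamma, Delta, Alpha.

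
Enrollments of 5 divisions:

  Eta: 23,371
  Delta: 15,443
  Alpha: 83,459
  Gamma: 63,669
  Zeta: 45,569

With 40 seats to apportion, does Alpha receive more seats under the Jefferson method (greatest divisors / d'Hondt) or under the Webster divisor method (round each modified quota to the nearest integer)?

Jefferson: Eta 4, Delta 2, Alpha 15, Gamma 11, Zeta 8.
Webster: Eta 4, Delta 3, Alpha 14, Gamma 11, Zeta 8.
Alpha gets 15 under Jefferson and 14 under Webster.

Jefferson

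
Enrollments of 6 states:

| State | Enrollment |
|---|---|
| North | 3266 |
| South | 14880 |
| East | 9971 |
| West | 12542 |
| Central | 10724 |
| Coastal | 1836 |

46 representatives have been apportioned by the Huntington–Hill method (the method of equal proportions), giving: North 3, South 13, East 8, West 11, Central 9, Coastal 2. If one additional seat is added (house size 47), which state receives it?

East

Priority for the next seat is population ÷ (√(s·(s+1))).
Priorities: North 942.813, South 1102.979, East 1175.094, West 1091.641, Central 1130.409, Coastal 749.544.
Highest priority: East.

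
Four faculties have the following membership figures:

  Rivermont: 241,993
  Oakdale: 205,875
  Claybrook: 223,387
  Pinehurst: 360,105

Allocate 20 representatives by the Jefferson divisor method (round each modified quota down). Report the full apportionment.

Standard divisor 1031360/20 ≈ 51568; standard quotas: Rivermont 4.693, Oakdale 3.992, Claybrook 4.332, Pinehurst 6.983.
Rounding down gives 4, 3, 4, 6 = 17 seats, so the divisor must be adjusted.
With modified divisor 46700: modified quotas Rivermont 5.182, Oakdale 4.408, Claybrook 4.783, Pinehurst 7.711.
Rounding down: Rivermont 5, Oakdale 4, Claybrook 4, Pinehurst 7 (total 20).

Rivermont=5; Oakdale=4; Claybrook=4; Pinehurst=7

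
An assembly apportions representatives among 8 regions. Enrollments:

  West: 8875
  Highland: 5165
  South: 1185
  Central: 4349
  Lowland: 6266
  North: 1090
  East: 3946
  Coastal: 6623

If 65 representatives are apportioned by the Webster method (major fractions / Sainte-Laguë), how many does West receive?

15

Standard divisor 37499/65 ≈ 576.908; standard quotas: West 15.384, Highland 8.953, South 2.054, Central 7.538, Lowland 10.861, North 1.889, East 6.840, Coastal 11.480.
Rounding to the nearest integer gives West 15, Highland 9, South 2, Central 8, Lowland 11, North 2, East 7, Coastal 11 — total 65, matching the house size, so no adjustment is needed.
West receives 15.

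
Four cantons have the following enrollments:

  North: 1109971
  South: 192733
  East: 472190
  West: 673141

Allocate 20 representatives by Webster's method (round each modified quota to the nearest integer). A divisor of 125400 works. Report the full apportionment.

With modified divisor 125400: modified quotas North 8.851, South 1.537, East 3.765, West 5.368.
Rounding to the nearest integer: North 9, South 2, East 4, West 5 (total 20).

North 9; South 2; East 4; West 5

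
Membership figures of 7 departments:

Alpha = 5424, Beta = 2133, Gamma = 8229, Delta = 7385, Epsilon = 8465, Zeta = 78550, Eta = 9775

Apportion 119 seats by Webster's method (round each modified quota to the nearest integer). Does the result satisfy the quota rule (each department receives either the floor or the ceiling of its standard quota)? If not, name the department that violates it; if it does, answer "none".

Standard quotas: Alpha 5.381, Beta 2.116, Gamma 8.163, Delta 7.326, Epsilon 8.397, Zeta 77.921, Eta 9.697.
Webster allocation: Alpha 5, Beta 2, Gamma 8, Delta 7, Epsilon 8, Zeta 79, Eta 10.
Zeta has quota 77.921 (lower 77, upper 78) but receives 79 — outside the quota interval.

Zeta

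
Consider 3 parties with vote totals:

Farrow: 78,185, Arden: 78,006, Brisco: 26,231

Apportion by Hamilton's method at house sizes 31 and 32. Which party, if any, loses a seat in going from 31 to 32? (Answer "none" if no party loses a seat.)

At 31 seats: Farrow 13, Arden 13, Brisco 5.
At 32 seats: Farrow 14, Arden 14, Brisco 4.
Brisco drops from 5 to 4.

Brisco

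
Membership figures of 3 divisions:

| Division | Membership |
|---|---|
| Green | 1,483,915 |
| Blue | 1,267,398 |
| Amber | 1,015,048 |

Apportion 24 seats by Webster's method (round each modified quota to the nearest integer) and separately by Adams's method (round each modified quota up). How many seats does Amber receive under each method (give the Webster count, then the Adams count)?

6 and 7

Webster: Green 10, Blue 8, Amber 6.
Adams: Green 9, Blue 8, Amber 7.
Amber gets 6 under Webster and 7 under Adams.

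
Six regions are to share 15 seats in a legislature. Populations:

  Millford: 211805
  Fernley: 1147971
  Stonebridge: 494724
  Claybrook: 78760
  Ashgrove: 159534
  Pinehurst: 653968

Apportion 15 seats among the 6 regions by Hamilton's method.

Standard divisor: 2746762 ÷ 15 ≈ 183117.467.
Standard quotas: Millford 1.1567, Fernley 6.2690, Stonebridge 2.7017, Claybrook 0.4301, Ashgrove 0.8712, Pinehurst 3.5713.
Lower quotas: Millford 1, Fernley 6, Stonebridge 2, Claybrook 0, Ashgrove 0, Pinehurst 3 (sum 12, leaving 3 seats).
Remainders in descending order: Ashgrove 0.8712, Stonebridge 0.7017, Pinehurst 0.5713, Claybrook 0.4301, Fernley 0.2690, Millford 0.1567.
The surplus seats go to Ashgrove, Stonebridge, Pinehurst.

Millford 1; Fernley 6; Stonebridge 3; Claybrook 0; Ashgrove 1; Pinehurst 4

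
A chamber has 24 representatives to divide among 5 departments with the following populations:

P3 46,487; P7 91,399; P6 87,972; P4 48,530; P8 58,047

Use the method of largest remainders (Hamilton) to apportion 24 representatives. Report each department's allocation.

P3: 3, P7: 7, P6: 6, P4: 4, P8: 4

The standard divisor is 332435/24 ≈ 13851.458.
Standard quotas: P3 3.3561, P7 6.5985, P6 6.3511, P4 3.5036, P8 4.1907.
Lower quotas: P3 3, P7 6, P6 6, P4 3, P8 4 (sum 22, leaving 2 seats).
Remainders in descending order: P7 0.5985, P4 0.5036, P3 0.3561, P6 0.3511, P8 0.1907.
Largest remainders: P7, P4 receive the extra seats.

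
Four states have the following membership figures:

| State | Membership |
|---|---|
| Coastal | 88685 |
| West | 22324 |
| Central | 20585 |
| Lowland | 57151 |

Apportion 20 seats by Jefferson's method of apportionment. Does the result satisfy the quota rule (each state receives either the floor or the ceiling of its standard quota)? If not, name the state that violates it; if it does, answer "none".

Standard quotas: Coastal 9.397, West 2.366, Central 2.181, Lowland 6.056.
Jefferson allocation: Coastal 10, West 2, Central 2, Lowland 6.
Every allocation lies between the lower and upper quota.

none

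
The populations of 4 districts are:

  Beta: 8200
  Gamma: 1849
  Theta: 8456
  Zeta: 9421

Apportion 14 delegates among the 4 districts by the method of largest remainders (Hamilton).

Total 27926; standard divisor 27926/14 ≈ 1994.714.
Standard quotas: Beta 4.1109, Gamma 0.9269, Theta 4.2392, Zeta 4.7230.
Lower quotas: Beta 4, Gamma 0, Theta 4, Zeta 4 (sum 12, leaving 2 seats).
Remainders in descending order: Gamma 0.9269, Zeta 0.7230, Theta 0.2392, Beta 0.1109.
Largest remainders: Gamma, Zeta receive the extra seats.

Beta 4, Gamma 1, Theta 4, Zeta 5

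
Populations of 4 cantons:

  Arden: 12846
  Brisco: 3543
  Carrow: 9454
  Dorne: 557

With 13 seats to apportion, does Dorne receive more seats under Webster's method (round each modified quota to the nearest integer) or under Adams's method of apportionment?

Adams

Webster: Arden 6, Brisco 2, Carrow 5, Dorne 0.
Adams: Arden 6, Brisco 2, Carrow 4, Dorne 1.
Dorne gets 0 under Webster and 1 under Adams.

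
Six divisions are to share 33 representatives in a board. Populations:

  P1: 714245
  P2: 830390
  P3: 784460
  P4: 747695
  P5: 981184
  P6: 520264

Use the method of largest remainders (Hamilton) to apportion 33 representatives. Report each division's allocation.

P1: 5; P2: 6; P3: 6; P4: 5; P5: 7; P6: 4

The standard divisor is 4578238/33 ≈ 138734.485.
Standard quotas: P1 5.1483, P2 5.9855, P3 5.6544, P4 5.3894, P5 7.0724, P6 3.7501.
Lower quotas: P1 5, P2 5, P3 5, P4 5, P5 7, P6 3 (sum 30, leaving 3 seats).
Remainders in descending order: P2 0.9855, P6 0.7501, P3 0.6544, P4 0.3894, P1 0.1483, P5 0.0724.
The surplus seats go to P2, P6, P3.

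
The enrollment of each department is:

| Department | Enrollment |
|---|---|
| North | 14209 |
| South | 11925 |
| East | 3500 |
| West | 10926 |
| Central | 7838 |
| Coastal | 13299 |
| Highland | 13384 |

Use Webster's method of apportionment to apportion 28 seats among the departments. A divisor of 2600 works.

With modified divisor 2600: modified quotas North 5.465, South 4.587, East 1.346, West 4.202, Central 3.015, Coastal 5.115, Highland 5.148.
Rounding to the nearest integer: North 5, South 5, East 1, West 4, Central 3, Coastal 5, Highland 5 (total 28).

North=5; South=5; East=1; West=4; Central=3; Coastal=5; Highland=5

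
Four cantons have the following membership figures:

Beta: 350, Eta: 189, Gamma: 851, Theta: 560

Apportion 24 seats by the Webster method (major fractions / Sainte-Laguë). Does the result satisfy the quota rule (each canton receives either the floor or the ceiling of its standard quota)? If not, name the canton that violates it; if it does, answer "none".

none

Standard quotas: Beta 4.308, Eta 2.326, Gamma 10.474, Theta 6.892.
Webster allocation: Beta 4, Eta 2, Gamma 11, Theta 7.
Every allocation lies between the lower and upper quota.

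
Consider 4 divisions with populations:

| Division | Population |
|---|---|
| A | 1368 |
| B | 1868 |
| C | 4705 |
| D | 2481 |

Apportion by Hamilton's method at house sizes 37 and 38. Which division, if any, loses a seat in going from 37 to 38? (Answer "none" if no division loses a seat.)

none

At 37 seats: A 5, B 6, C 17, D 9.
At 38 seats: A 5, B 7, C 17, D 9.
No division's allocation decreased.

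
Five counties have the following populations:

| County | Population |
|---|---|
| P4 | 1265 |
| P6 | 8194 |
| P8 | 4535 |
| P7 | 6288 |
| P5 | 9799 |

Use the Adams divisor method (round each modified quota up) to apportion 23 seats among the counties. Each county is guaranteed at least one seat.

P4: 1, P6: 6, P8: 4, P7: 5, P5: 7

Standard divisor 30081/23 ≈ 1307.87; standard quotas: P4 0.967, P6 6.265, P8 3.467, P7 4.808, P5 7.492.
Rounding up gives 1, 7, 4, 5, 8 = 25 seats, so the divisor must be adjusted.
With modified divisor 1500: modified quotas P4 0.843, P6 5.463, P8 3.023, P7 4.192, P5 6.533.
Rounding up: P4 1, P6 6, P8 4, P7 5, P5 7 (total 23).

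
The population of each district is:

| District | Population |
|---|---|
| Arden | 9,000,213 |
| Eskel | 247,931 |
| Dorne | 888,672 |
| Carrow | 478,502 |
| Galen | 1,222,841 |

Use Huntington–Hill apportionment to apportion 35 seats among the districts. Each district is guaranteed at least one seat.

Arden: 26, Eskel: 1, Dorne: 3, Carrow: 1, Galen: 4

With divisor 346347: modified quotas Arden 25.986, Eskel 0.716, Dorne 2.566, Carrow 1.382, Galen 3.531.
Geometric-mean thresholds: Arden √(25·26)=25.495, Eskel (min 1), Dorne √(2·3)=2.449, Carrow √(1·2)=1.414, Galen √(3·4)=3.464.
Each quota rounded against its threshold gives Arden 26, Eskel 1, Dorne 3, Carrow 1, Galen 4 (total 35).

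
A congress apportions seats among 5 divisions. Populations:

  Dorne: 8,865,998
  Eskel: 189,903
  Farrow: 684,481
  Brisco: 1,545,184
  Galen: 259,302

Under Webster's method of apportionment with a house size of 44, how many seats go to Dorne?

Standard divisor 11544868/44 ≈ 262383.364; standard quotas: Dorne 33.790, Eskel 0.724, Farrow 2.609, Brisco 5.889, Galen 0.988.
Rounding to the nearest integer gives 34, 1, 3, 6, 1 = 45 seats, so the divisor must be adjusted.
With modified divisor 268700: modified quotas Dorne 32.996, Eskel 0.707, Farrow 2.547, Brisco 5.751, Galen 0.965.
Rounding to the nearest integer: Dorne 33, Eskel 1, Farrow 3, Brisco 6, Galen 1 (total 44).
Dorne receives 33.

33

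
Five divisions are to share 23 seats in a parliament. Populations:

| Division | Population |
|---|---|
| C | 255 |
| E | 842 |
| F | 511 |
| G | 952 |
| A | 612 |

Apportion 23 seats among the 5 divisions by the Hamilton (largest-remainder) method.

C: 2, E: 6, F: 4, G: 7, A: 4

Standard divisor: 3172 ÷ 23 ≈ 137.913.
Standard quotas: C 1.849, E 6.105, F 3.705, G 6.903, A 4.438.
Lower quotas: C 1, E 6, F 3, G 6, A 4 (sum 20, leaving 3 seats).
Remainders in descending order: G 0.903, C 0.849, F 0.705, A 0.438, E 0.105.
Largest remainders: G, C, F receive the extra seats.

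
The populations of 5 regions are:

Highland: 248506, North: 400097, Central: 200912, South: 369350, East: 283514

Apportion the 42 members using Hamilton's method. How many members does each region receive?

Highland 7, North 11, Central 6, South 10, East 8

The standard divisor is 1502379/42 ≈ 35770.929.
Standard quotas: Highland 6.9471, North 11.1850, Central 5.6166, South 10.3254, East 7.9258.
Lower quotas: Highland 6, North 11, Central 5, South 10, East 7 (sum 39, leaving 3 seats).
Remainders in descending order: Highland 0.9471, East 0.9258, Central 0.6166, South 0.3254, North 0.1850.
Largest remainders: Highland, East, Central receive the extra seats.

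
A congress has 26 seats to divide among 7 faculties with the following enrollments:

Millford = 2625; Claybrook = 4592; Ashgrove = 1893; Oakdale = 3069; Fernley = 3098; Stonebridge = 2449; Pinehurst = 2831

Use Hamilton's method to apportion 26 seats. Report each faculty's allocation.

Total 20557; standard divisor 20557/26 ≈ 790.654.
Standard quotas: Millford 3.320, Claybrook 5.808, Ashgrove 2.394, Oakdale 3.882, Fernley 3.918, Stonebridge 3.097, Pinehurst 3.581.
Lower quotas: Millford 3, Claybrook 5, Ashgrove 2, Oakdale 3, Fernley 3, Stonebridge 3, Pinehurst 3 (sum 22, leaving 4 seats).
Remainders in descending order: Fernley 0.918, Oakdale 0.882, Claybrook 0.808, Pinehurst 0.581, Ashgrove 0.394, Millford 0.320, Stonebridge 0.097.
Largest remainders: Fernley, Oakdale, Claybrook, Pinehurst receive the extra seats.

Millford=3, Claybrook=6, Ashgrove=2, Oakdale=4, Fernley=4, Stonebridge=3, Pinehurst=4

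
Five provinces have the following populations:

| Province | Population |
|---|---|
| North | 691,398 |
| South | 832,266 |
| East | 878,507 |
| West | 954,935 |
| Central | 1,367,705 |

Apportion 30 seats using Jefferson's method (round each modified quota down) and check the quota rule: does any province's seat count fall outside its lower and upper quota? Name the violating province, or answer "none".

Standard quotas: North 4.390, South 5.284, East 5.578, West 6.063, Central 8.684.
Jefferson allocation: North 4, South 5, East 6, West 6, Central 9.
Every allocation lies between the lower and upper quota.

none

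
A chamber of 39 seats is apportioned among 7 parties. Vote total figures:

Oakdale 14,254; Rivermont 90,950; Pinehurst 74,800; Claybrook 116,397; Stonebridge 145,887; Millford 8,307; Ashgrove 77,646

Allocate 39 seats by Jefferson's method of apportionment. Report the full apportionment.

Oakdale 1, Rivermont 7, Pinehurst 5, Claybrook 9, Stonebridge 11, Millford 0, Ashgrove 6

Standard divisor 528241/39 ≈ 13544.641; standard quotas: Oakdale 1.052, Rivermont 6.715, Pinehurst 5.522, Claybrook 8.594, Stonebridge 10.771, Millford 0.613, Ashgrove 5.733.
Rounding down gives 1, 6, 5, 8, 10, 0, 5 = 35 seats, so the divisor must be adjusted.
With modified divisor 12700: modified quotas Oakdale 1.122, Rivermont 7.161, Pinehurst 5.890, Claybrook 9.165, Stonebridge 11.487, Millford 0.654, Ashgrove 6.114.
Rounding down: Oakdale 1, Rivermont 7, Pinehurst 5, Claybrook 9, Stonebridge 11, Millford 0, Ashgrove 6 (total 39).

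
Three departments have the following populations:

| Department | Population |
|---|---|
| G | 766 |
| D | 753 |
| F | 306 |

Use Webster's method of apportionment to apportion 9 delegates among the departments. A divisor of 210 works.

With modified divisor 210: modified quotas G 3.648, D 3.586, F 1.457.
Rounding to the nearest integer: G 4, D 4, F 1 (total 9).

G: 4; D: 4; F: 1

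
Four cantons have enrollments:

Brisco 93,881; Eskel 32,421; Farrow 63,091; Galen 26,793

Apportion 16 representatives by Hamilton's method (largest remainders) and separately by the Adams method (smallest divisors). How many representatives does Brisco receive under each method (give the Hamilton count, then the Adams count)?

Hamilton: Brisco 7, Eskel 2, Farrow 5, Galen 2.
Adams: Brisco 6, Eskel 3, Farrow 5, Galen 2.
Brisco gets 7 under Hamilton and 6 under Adams.

7 and 6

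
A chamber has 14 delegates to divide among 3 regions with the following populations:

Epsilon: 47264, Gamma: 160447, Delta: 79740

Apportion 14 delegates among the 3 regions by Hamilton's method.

Epsilon=2, Gamma=8, Delta=4

Standard divisor: 287451 ÷ 14 ≈ 20532.214.
Standard quotas: Epsilon 2.3019, Gamma 7.8144, Delta 3.8837.
Lower quotas: Epsilon 2, Gamma 7, Delta 3 (sum 12, leaving 2 seats).
Remainders in descending order: Delta 0.8837, Gamma 0.8144, Epsilon 0.3019.
The surplus seats go to Delta, Gamma.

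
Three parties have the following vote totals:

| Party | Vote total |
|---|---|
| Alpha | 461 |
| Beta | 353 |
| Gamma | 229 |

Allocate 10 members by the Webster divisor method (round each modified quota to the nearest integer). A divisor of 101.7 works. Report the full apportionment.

With modified divisor 101.7: modified quotas Alpha 4.533, Beta 3.471, Gamma 2.252.
Rounding to the nearest integer: Alpha 5, Beta 3, Gamma 2 (total 10).

Alpha 5; Beta 3; Gamma 2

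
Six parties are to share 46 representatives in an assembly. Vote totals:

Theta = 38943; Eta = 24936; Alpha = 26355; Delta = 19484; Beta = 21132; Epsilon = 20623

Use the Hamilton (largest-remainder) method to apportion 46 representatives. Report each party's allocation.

The standard divisor is 151473/46 ≈ 3292.891.
Standard quotas: Theta 11.8264, Eta 7.5727, Alpha 8.0036, Delta 5.9170, Beta 6.4175, Epsilon 6.2629.
Lower quotas: Theta 11, Eta 7, Alpha 8, Delta 5, Beta 6, Epsilon 6 (sum 43, leaving 3 seats).
Remainders in descending order: Delta 0.9170, Theta 0.8264, Eta 0.5727, Beta 0.4175, Epsilon 0.2629, Alpha 0.0036.
The surplus seats go to Delta, Theta, Eta.

Theta: 12; Eta: 8; Alpha: 8; Delta: 6; Beta: 6; Epsilon: 6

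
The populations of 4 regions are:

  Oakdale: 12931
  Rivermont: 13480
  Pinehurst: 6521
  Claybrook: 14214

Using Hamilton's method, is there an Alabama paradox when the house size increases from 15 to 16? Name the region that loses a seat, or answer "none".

At 15 seats: Oakdale 4, Rivermont 4, Pinehurst 2, Claybrook 5.
At 16 seats: Oakdale 4, Rivermont 5, Pinehurst 2, Claybrook 5.
No region's allocation decreased.

none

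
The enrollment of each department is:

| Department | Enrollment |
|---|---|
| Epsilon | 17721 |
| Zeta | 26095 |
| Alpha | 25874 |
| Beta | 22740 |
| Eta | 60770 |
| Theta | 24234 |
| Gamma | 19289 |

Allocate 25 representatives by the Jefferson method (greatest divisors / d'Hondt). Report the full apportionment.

Epsilon=2; Zeta=3; Alpha=3; Beta=3; Eta=9; Theta=3; Gamma=2

Standard divisor 196723/25 ≈ 7868.92; standard quotas: Epsilon 2.252, Zeta 3.316, Alpha 3.288, Beta 2.890, Eta 7.723, Theta 3.080, Gamma 2.451.
Rounding down gives 2, 3, 3, 2, 7, 3, 2 = 22 seats, so the divisor must be adjusted.
With modified divisor 6600: modified quotas Epsilon 2.685, Zeta 3.954, Alpha 3.920, Beta 3.445, Eta 9.208, Theta 3.672, Gamma 2.923.
Rounding down: Epsilon 2, Zeta 3, Alpha 3, Beta 3, Eta 9, Theta 3, Gamma 2 (total 25).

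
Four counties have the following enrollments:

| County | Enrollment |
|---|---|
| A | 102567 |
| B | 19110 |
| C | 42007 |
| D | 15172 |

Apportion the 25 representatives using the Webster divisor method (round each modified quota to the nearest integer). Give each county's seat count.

A: 14, B: 3, C: 6, D: 2

Standard divisor 178856/25 ≈ 7154.24; standard quotas: A 14.337, B 2.671, C 5.872, D 2.121.
Rounding to the nearest integer gives A 14, B 3, C 6, D 2 — total 25, matching the house size, so no adjustment is needed.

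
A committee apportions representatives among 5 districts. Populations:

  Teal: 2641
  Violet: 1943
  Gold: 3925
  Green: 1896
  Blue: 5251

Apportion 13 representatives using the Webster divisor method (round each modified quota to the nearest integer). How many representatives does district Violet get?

Standard divisor 15656/13 ≈ 1204.308; standard quotas: Teal 2.193, Violet 1.613, Gold 3.259, Green 1.574, Blue 4.360.
Rounding to the nearest integer gives Teal 2, Violet 2, Gold 3, Green 2, Blue 4 — total 13, matching the house size, so no adjustment is needed.
Violet receives 2.

2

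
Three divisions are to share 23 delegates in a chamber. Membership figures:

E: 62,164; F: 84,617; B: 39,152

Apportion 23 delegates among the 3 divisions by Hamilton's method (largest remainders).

E 8; F 10; B 5

The standard divisor is 185933/23 ≈ 8084.043.
Standard quotas: E 7.6897, F 10.4672, B 4.8431.
Lower quotas: E 7, F 10, B 4 (sum 21, leaving 2 seats).
Remainders in descending order: B 0.8431, E 0.6897, F 0.4672.
Largest remainders: B, E receive the extra seats.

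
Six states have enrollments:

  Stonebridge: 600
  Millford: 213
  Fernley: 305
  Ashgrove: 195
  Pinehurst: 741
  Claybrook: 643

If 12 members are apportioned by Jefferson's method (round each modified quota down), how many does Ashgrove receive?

1

Standard divisor 2697/12 ≈ 224.75; standard quotas: Stonebridge 2.670, Millford 0.948, Fernley 1.357, Ashgrove 0.868, Pinehurst 3.297, Claybrook 2.861.
Rounding down gives 2, 0, 1, 0, 3, 2 = 8 seats, so the divisor must be adjusted.
With modified divisor 190: modified quotas Stonebridge 3.158, Millford 1.121, Fernley 1.605, Ashgrove 1.026, Pinehurst 3.900, Claybrook 3.384.
Rounding down: Stonebridge 3, Millford 1, Fernley 1, Ashgrove 1, Pinehurst 3, Claybrook 3 (total 12).
Ashgrove receives 1.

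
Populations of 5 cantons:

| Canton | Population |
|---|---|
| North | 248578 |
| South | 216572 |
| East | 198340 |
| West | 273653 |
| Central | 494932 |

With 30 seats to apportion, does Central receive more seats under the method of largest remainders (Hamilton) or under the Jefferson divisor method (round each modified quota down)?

Hamilton: North 5, South 5, East 4, West 6, Central 10.
Jefferson: North 5, South 4, East 4, West 6, Central 11.
Central gets 10 under Hamilton and 11 under Jefferson.

Jefferson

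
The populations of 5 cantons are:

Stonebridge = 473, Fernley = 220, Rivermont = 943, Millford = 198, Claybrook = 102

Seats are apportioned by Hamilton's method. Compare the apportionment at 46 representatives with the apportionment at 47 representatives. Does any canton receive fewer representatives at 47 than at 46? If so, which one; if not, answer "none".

Claybrook

At 46 seats: Stonebridge 11, Fernley 5, Rivermont 22, Millford 5, Claybrook 3.
At 47 seats: Stonebridge 12, Fernley 5, Rivermont 23, Millford 5, Claybrook 2.
Claybrook drops from 3 to 2.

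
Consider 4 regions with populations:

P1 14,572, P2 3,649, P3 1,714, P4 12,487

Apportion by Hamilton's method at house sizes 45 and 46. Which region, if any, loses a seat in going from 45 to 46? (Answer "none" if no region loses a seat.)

At 45 seats: P1 20, P2 5, P3 3, P4 17.
At 46 seats: P1 21, P2 5, P3 2, P4 18.
P3 drops from 3 to 2.

P3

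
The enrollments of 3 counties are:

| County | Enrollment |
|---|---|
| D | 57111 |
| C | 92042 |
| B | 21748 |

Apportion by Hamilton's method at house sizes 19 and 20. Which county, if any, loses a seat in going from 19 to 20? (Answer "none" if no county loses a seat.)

B

At 19 seats: D 6, C 10, B 3.
At 20 seats: D 7, C 11, B 2.
B drops from 3 to 2.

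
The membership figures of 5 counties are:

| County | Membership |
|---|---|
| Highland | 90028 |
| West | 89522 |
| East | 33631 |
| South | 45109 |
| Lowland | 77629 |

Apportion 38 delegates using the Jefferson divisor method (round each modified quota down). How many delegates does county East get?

Standard divisor 335919/38 ≈ 8839.974; standard quotas: Highland 10.184, West 10.127, East 3.804, South 5.103, Lowland 8.782.
Rounding down gives 10, 10, 3, 5, 8 = 36 seats, so the divisor must be adjusted.
With modified divisor 8300: modified quotas Highland 10.847, West 10.786, East 4.052, South 5.435, Lowland 9.353.
Rounding down: Highland 10, West 10, East 4, South 5, Lowland 9 (total 38).
East receives 4.

4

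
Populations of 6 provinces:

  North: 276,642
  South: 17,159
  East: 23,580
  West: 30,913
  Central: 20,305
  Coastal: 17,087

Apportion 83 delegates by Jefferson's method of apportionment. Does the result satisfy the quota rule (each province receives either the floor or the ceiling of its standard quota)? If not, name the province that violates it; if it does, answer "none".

Standard quotas: North 59.534, South 3.693, East 5.074, West 6.653, Central 4.370, Coastal 3.677.
Jefferson allocation: North 62, South 3, East 5, West 6, Central 4, Coastal 3.
North has quota 59.534 (lower 59, upper 60) but receives 62 — outside the quota interval.

North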